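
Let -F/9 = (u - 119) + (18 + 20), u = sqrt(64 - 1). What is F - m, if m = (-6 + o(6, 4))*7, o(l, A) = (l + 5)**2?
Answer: -76 - 27*sqrt(7) ≈ -147.44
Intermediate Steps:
u = 3*sqrt(7) (u = sqrt(63) = 3*sqrt(7) ≈ 7.9373)
o(l, A) = (5 + l)**2
F = 729 - 27*sqrt(7) (F = -9*((3*sqrt(7) - 119) + (18 + 20)) = -9*((-119 + 3*sqrt(7)) + 38) = -9*(-81 + 3*sqrt(7)) = 729 - 27*sqrt(7) ≈ 657.56)
m = 805 (m = (-6 + (5 + 6)**2)*7 = (-6 + 11**2)*7 = (-6 + 121)*7 = 115*7 = 805)
F - m = (729 - 27*sqrt(7)) - 1*805 = (729 - 27*sqrt(7)) - 805 = -76 - 27*sqrt(7)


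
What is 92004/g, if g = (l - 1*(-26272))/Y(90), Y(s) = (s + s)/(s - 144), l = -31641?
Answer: 306680/5369 ≈ 57.120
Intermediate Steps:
Y(s) = 2*s/(-144 + s) (Y(s) = (2*s)/(-144 + s) = 2*s/(-144 + s))
g = 16107/10 (g = (-31641 - 1*(-26272))/((2*90/(-144 + 90))) = (-31641 + 26272)/((2*90/(-54))) = -5369/(2*90*(-1/54)) = -5369/(-10/3) = -5369*(-3/10) = 16107/10 ≈ 1610.7)
92004/g = 92004/(16107/10) = 92004*(10/16107) = 306680/5369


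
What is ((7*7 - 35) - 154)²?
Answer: 19600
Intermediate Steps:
((7*7 - 35) - 154)² = ((49 - 35) - 154)² = (14 - 154)² = (-140)² = 19600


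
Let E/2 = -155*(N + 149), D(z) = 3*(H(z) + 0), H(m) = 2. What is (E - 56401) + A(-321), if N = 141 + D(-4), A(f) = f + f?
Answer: -148803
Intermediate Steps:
A(f) = 2*f
D(z) = 6 (D(z) = 3*(2 + 0) = 3*2 = 6)
N = 147 (N = 141 + 6 = 147)
E = -91760 (E = 2*(-155*(147 + 149)) = 2*(-155*296) = 2*(-45880) = -91760)
(E - 56401) + A(-321) = (-91760 - 56401) + 2*(-321) = -148161 - 642 = -148803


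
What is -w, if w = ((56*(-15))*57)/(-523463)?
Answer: -47880/523463 ≈ -0.091468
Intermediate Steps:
w = 47880/523463 (w = -840*57*(-1/523463) = -47880*(-1/523463) = 47880/523463 ≈ 0.091468)
-w = -1*47880/523463 = -47880/523463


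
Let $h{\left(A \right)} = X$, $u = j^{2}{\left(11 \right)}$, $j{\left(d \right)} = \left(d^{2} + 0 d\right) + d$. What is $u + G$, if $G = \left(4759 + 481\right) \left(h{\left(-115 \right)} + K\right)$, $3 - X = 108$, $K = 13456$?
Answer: $69976664$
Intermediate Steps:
$j{\left(d \right)} = d + d^{2}$ ($j{\left(d \right)} = \left(d^{2} + 0\right) + d = d^{2} + d = d + d^{2}$)
$X = -105$ ($X = 3 - 108 = -105$)
$u = 17424$ ($u = \left(11 \left(1 + 11\right)\right)^{2} = \left(11 \cdot 12\right)^{2} = 132^{2} = 17424$)
$h{\left(A \right)} = -105$
$G = 69959240$ ($G = \left(4759 + 481\right) \left(-105 + 13456\right) = 5240 \cdot 13351 = 69959240$)
$u + G = 17424 + 69959240 = 69976664$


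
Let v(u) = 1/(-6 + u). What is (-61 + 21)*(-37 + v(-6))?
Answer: 4450/3 ≈ 1483.3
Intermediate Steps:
(-61 + 21)*(-37 + v(-6)) = (-61 + 21)*(-37 + 1/(-6 - 6)) = -40*(-37 + 1/(-12)) = -40*(-37 - 1/12) = -40*(-445/12) = 4450/3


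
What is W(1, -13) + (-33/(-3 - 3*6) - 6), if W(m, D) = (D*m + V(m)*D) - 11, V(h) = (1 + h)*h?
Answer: -381/7 ≈ -54.429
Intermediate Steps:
V(h) = h*(1 + h)
W(m, D) = -11 + D*m + D*m*(1 + m) (W(m, D) = (D*m + (m*(1 + m))*D) - 11 = (D*m + D*m*(1 + m)) - 11 = -11 + D*m + D*m*(1 + m))
W(1, -13) + (-33/(-3 - 3*6) - 6) = (-11 - 13*1 - 13*1*(1 + 1)) + (-33/(-3 - 3*6) - 6) = (-11 - 13 - 13*1*2) + (-33/(-3 - 18) - 6) = (-11 - 13 - 26) + (-33/(-21) - 6) = -50 + (-33*(-1)/21 - 6) = -50 + (-11*(-⅐) - 6) = -50 + (11/7 - 6) = -50 - 31/7 = -381/7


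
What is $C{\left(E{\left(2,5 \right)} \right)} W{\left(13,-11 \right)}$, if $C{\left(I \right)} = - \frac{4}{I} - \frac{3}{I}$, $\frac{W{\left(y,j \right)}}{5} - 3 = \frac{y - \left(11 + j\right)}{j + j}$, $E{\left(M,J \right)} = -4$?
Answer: $\frac{1855}{88} \approx 21.08$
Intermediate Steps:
$W{\left(y,j \right)} = 15 + \frac{5 \left(-11 + y - j\right)}{2 j}$ ($W{\left(y,j \right)} = 15 + 5 \frac{y - \left(11 + j\right)}{j + j} = 15 + 5 \frac{-11 + y - j}{2 j} = 15 + \frac{5 \left(-11 + y - j\right)}{2 j}$)
$C{\left(I \right)} = - \frac{7}{I}$
$C{\left(E{\left(2,5 \right)} \right)} W{\left(13,-11 \right)} = - \frac{7}{-4} \frac{5 \left(-11 + 13 + 5 \left(-11\right)\right)}{2 \left(-11\right)} = \left(-7\right) \left(- \frac{1}{4}\right) \frac{5}{2} \left(- \frac{1}{11}\right) \left(-11 + 13 - 55\right) = \frac{7 \cdot \frac{5}{2} \left(- \frac{1}{11}\right) \left(-53\right)}{4} = \frac{7}{4} \cdot \frac{265}{22} = \frac{1855}{88}$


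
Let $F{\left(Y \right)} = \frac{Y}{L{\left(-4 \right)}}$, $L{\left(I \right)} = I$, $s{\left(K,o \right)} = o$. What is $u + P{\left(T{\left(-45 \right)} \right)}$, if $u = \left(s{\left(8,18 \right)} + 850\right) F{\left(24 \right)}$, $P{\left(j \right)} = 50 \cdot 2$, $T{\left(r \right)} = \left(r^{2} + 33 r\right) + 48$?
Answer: $-5108$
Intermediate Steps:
$F{\left(Y \right)} = - \frac{Y}{4}$ ($F{\left(Y \right)} = \frac{Y}{-4} = Y \left(- \frac{1}{4}\right) = - \frac{Y}{4}$)
$T{\left(r \right)} = 48 + r^{2} + 33 r$
$P{\left(j \right)} = 100$
$u = -5208$ ($u = \left(18 + 850\right) \left(\left(- \frac{1}{4}\right) 24\right) = 868 \left(-6\right) = -5208$)
$u + P{\left(T{\left(-45 \right)} \right)} = -5208 + 100 = -5108$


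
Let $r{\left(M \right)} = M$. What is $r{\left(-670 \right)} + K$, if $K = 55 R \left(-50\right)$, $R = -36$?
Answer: $98330$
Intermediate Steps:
$K = 99000$ ($K = 55 \left(-36\right) \left(-50\right) = \left(-1980\right) \left(-50\right) = 99000$)
$r{\left(-670 \right)} + K = -670 + 99000 = 98330$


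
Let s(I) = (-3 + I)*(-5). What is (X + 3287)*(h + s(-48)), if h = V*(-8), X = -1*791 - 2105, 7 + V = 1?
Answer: 118473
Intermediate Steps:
V = -6 (V = -7 + 1 = -6)
s(I) = 15 - 5*I
X = -2896 (X = -791 - 2105 = -2896)
h = 48 (h = -6*(-8) = 48)
(X + 3287)*(h + s(-48)) = (-2896 + 3287)*(48 + (15 - 5*(-48))) = 391*(48 + (15 + 240)) = 391*(48 + 255) = 391*303 = 118473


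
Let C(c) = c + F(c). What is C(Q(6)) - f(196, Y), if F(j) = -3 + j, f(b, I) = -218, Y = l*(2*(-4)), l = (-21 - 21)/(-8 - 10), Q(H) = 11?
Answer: 237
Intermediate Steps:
l = 7/3 (l = -42/(-18) = -42*(-1/18) = 7/3 ≈ 2.3333)
Y = -56/3 (Y = 7*(2*(-4))/3 = (7/3)*(-8) = -56/3 ≈ -18.667)
C(c) = -3 + 2*c (C(c) = c + (-3 + c) = -3 + 2*c)
C(Q(6)) - f(196, Y) = (-3 + 2*11) - 1*(-218) = (-3 + 22) + 218 = 19 + 218 = 237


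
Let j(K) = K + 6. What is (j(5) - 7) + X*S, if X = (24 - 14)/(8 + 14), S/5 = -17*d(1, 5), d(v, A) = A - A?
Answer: 4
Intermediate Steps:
d(v, A) = 0
j(K) = 6 + K
S = 0 (S = 5*(-17*0) = 5*0 = 0)
X = 5/11 (X = 10/22 = 10*(1/22) = 5/11 ≈ 0.45455)
(j(5) - 7) + X*S = ((6 + 5) - 7) + (5/11)*0 = (11 - 7) + 0 = 4 + 0 = 4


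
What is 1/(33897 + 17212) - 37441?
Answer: -1913572068/51109 ≈ -37441.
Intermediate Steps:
1/(33897 + 17212) - 37441 = 1/51109 - 37441 = -1913572068/51109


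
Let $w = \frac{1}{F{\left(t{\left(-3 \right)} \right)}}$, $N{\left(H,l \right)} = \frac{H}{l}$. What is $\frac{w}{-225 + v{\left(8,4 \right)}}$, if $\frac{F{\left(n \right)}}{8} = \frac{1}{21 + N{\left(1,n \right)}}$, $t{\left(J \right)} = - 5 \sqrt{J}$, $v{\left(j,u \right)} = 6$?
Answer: $- \frac{7}{584} - \frac{i \sqrt{3}}{26280} \approx -0.011986 - 6.5908 \cdot 10^{-5} i$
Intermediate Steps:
$F{\left(n \right)} = \frac{8}{21 + \frac{1}{n}}$ ($F{\left(n \right)} = \frac{8}{21 + 1 \frac{1}{n}} = \frac{8}{21 + \frac{1}{n}}$)
$w = \frac{i \sqrt{3} \left(1 - 105 i \sqrt{3}\right)}{120}$ ($w = \frac{1}{8 \left(- 5 \sqrt{-3}\right) \frac{1}{1 + 21 \left(- 5 \sqrt{-3}\right)}} = \frac{1}{8 \left(- 5 i \sqrt{3}\right) \frac{1}{1 + 21 \left(- 5 i \sqrt{3}\right)}} = \frac{1}{8 \left(- 5 i \sqrt{3}\right) \frac{1}{1 - 105 i \sqrt{3}}} = \frac{1}{\left(-40\right) i \sqrt{3} \frac{1}{1 - 105 i \sqrt{3}}} = \frac{i \sqrt{3} \left(1 - 105 i \sqrt{3}\right)}{120} \approx 2.625 + 0.014434 i$)
$\frac{w}{-225 + v{\left(8,4 \right)}} = \frac{\frac{21}{8} + \frac{i \sqrt{3}}{120}}{-225 + 6} = \frac{\frac{21}{8} + \frac{i \sqrt{3}}{120}}{-219} = \left(\frac{21}{8} + \frac{i \sqrt{3}}{120}\right) \left(- \frac{1}{219}\right) = - \frac{7}{584} - \frac{i \sqrt{3}}{26280}$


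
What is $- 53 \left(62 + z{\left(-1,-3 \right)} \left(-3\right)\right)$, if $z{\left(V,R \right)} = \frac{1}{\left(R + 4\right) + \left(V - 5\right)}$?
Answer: $- \frac{16589}{5} \approx -3317.8$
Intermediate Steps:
$z{\left(V,R \right)} = \frac{1}{-1 + R + V}$ ($z{\left(V,R \right)} = \frac{1}{\left(4 + R\right) + \left(V - 5\right)} = \frac{1}{\left(4 + R\right) + \left(-5 + V\right)} = \frac{1}{-1 + R + V}$)
$- 53 \left(62 + z{\left(-1,-3 \right)} \left(-3\right)\right) = - 53 \left(62 + \frac{1}{-1 - 3 - 1} \left(-3\right)\right) = - 53 \left(62 + \frac{1}{-5} \left(-3\right)\right) = - 53 \left(62 - - \frac{3}{5}\right) = - 53 \left(62 + \frac{3}{5}\right) = \left(-53\right) \frac{313}{5} = - \frac{16589}{5}$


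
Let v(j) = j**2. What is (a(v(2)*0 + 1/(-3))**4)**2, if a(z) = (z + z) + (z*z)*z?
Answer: 16983563041/282429536481 ≈ 0.060134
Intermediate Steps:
a(z) = z**3 + 2*z (a(z) = 2*z + z**2*z = 2*z + z**3 = z**3 + 2*z)
(a(v(2)*0 + 1/(-3))**4)**2 = (((2**2*0 + 1/(-3))*(2 + (2**2*0 + 1/(-3))**2))**4)**2 = (((4*0 + 1*(-1/3))*(2 + (4*0 + 1*(-1/3))**2))**4)**2 = (((0 - 1/3)*(2 + (0 - 1/3)**2))**4)**2 = ((-(2 + (-1/3)**2)/3)**4)**2 = ((-(2 + 1/9)/3)**4)**2 = ((-1/3*19/9)**4)**2 = ((-19/27)**4)**2 = (130321/531441)**2 = 16983563041/282429536481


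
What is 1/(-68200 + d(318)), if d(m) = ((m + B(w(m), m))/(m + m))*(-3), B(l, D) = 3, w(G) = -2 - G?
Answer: -212/14458721 ≈ -1.4662e-5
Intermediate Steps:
d(m) = -3*(3 + m)/(2*m) (d(m) = ((m + 3)/(m + m))*(-3) = ((3 + m)/((2*m)))*(-3) = ((3 + m)*(1/(2*m)))*(-3) = ((3 + m)/(2*m))*(-3) = -3*(3 + m)/(2*m))
1/(-68200 + d(318)) = 1/(-68200 + (3/2)*(-3 - 1*318)/318) = 1/(-68200 + (3/2)*(1/318)*(-3 - 318)) = 1/(-68200 + (3/2)*(1/318)*(-321)) = 1/(-68200 - 321/212) = 1/(-14458721/212) = -212/14458721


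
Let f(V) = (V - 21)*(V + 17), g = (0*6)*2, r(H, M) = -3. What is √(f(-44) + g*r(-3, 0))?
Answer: 3*√195 ≈ 41.893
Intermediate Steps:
g = 0 (g = 0*2 = 0)
f(V) = (-21 + V)*(17 + V)
√(f(-44) + g*r(-3, 0)) = √((-357 + (-44)² - 4*(-44)) + 0*(-3)) = √((-357 + 1936 + 176) + 0) = √(1755 + 0) = √1755 = 3*√195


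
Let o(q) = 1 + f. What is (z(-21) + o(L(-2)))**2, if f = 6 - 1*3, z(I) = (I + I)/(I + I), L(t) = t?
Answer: 25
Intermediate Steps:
z(I) = 1 (z(I) = (2*I)/((2*I)) = (2*I)*(1/(2*I)) = 1)
f = 3 (f = 6 - 3 = 3)
o(q) = 4 (o(q) = 1 + 3 = 4)
(z(-21) + o(L(-2)))**2 = (1 + 4)**2 = 5**2 = 25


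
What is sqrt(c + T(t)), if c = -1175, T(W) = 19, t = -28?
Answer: 34*I ≈ 34.0*I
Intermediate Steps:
sqrt(c + T(t)) = sqrt(-1175 + 19) = sqrt(-1156) = 34*I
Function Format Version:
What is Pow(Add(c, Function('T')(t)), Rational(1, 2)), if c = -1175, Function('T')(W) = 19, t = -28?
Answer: Mul(34, I) ≈ Mul(34.000, I)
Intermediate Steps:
Pow(Add(c, Function('T')(t)), Rational(1, 2)) = Pow(Add(-1175, 19), Rational(1, 2)) = Pow(-1156, Rational(1, 2)) = Mul(34, I)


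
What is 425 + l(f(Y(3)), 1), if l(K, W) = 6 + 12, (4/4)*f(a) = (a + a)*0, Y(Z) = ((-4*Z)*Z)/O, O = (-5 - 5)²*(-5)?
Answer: 443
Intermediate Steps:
O = -500 (O = (-10)²*(-5) = 100*(-5) = -500)
Y(Z) = Z²/125 (Y(Z) = ((-4*Z)*Z)/(-500) = -4*Z²*(-1/500) = Z²/125)
f(a) = 0 (f(a) = (a + a)*0 = (2*a)*0 = 0)
l(K, W) = 18
425 + l(f(Y(3)), 1) = 425 + 18 = 443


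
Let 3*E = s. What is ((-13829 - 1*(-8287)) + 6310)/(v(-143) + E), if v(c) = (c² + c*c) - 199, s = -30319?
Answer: 1152/45889 ≈ 0.025104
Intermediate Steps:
v(c) = -199 + 2*c² (v(c) = (c² + c²) - 199 = 2*c² - 199 = -199 + 2*c²)
E = -30319/3 (E = (⅓)*(-30319) = -30319/3 ≈ -10106.)
((-13829 - 1*(-8287)) + 6310)/(v(-143) + E) = ((-13829 - 1*(-8287)) + 6310)/((-199 + 2*(-143)²) - 30319/3) = ((-13829 + 8287) + 6310)/((-199 + 2*20449) - 30319/3) = (-5542 + 6310)/((-199 + 40898) - 30319/3) = 768/(40699 - 30319/3) = 768/(91778/3) = 768*(3/91778) = 1152/45889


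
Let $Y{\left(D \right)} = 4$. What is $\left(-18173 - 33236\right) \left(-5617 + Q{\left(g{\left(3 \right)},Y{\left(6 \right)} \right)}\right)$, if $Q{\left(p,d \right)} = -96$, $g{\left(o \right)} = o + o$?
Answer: $293699617$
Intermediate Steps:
$g{\left(o \right)} = 2 o$
$\left(-18173 - 33236\right) \left(-5617 + Q{\left(g{\left(3 \right)},Y{\left(6 \right)} \right)}\right) = \left(-18173 - 33236\right) \left(-5617 - 96\right) = \left(-51409\right) \left(-5713\right) = 293699617$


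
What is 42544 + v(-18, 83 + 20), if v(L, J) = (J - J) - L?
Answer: 42562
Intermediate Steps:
v(L, J) = -L (v(L, J) = 0 - L = -L)
42544 + v(-18, 83 + 20) = 42544 - 1*(-18) = 42544 + 18 = 42562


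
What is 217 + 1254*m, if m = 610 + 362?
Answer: 1219105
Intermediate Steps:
m = 972
217 + 1254*m = 217 + 1254*972 = 217 + 1218888 = 1219105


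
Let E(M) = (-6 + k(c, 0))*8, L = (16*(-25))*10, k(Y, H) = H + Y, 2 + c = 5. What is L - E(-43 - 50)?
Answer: -3976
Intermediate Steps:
c = 3 (c = -2 + 5 = 3)
L = -4000 (L = -400*10 = -4000)
E(M) = -24 (E(M) = (-6 + (0 + 3))*8 = (-6 + 3)*8 = -3*8 = -24)
L - E(-43 - 50) = -4000 - 1*(-24) = -4000 + 24 = -3976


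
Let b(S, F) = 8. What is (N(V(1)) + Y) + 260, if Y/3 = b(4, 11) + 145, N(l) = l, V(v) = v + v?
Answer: 721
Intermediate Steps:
V(v) = 2*v
Y = 459 (Y = 3*(8 + 145) = 3*153 = 459)
(N(V(1)) + Y) + 260 = (2*1 + 459) + 260 = (2 + 459) + 260 = 461 + 260 = 721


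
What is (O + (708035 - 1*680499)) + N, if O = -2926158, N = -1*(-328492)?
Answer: -2570130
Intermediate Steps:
N = 328492
(O + (708035 - 1*680499)) + N = (-2926158 + (708035 - 1*680499)) + 328492 = (-2926158 + (708035 - 680499)) + 328492 = (-2926158 + 27536) + 328492 = -2898622 + 328492 = -2570130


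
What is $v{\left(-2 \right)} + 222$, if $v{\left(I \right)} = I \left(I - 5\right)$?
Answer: $236$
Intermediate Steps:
$v{\left(I \right)} = I \left(-5 + I\right)$
$v{\left(-2 \right)} + 222 = - 2 \left(-5 - 2\right) + 222 = \left(-2\right) \left(-7\right) + 222 = 14 + 222 = 236$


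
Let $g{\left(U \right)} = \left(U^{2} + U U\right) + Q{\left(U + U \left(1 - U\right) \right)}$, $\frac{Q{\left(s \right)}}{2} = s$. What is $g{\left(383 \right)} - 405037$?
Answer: $-403505$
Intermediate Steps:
$Q{\left(s \right)} = 2 s$
$g{\left(U \right)} = 2 U + 2 U^{2} + 2 U \left(1 - U\right)$ ($g{\left(U \right)} = \left(U^{2} + U U\right) + 2 \left(U + U \left(1 - U\right)\right) = \left(U^{2} + U^{2}\right) + \left(2 U + 2 U \left(1 - U\right)\right) = 2 U^{2} + \left(2 U + 2 U \left(1 - U\right)\right) = 2 U + 2 U^{2} + 2 U \left(1 - U\right)$)
$g{\left(383 \right)} - 405037 = 4 \cdot 383 - 405037 = 1532 - 405037 = -403505$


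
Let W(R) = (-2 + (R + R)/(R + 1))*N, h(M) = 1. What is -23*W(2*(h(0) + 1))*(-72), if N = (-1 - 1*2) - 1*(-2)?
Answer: 3312/5 ≈ 662.40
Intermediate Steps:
N = -1 (N = (-1 - 2) + 2 = -3 + 2 = -1)
W(R) = 2 - 2*R/(1 + R) (W(R) = (-2 + (R + R)/(R + 1))*(-1) = (-2 + (2*R)/(1 + R))*(-1) = (-2 + 2*R/(1 + R))*(-1) = 2 - 2*R/(1 + R))
-23*W(2*(h(0) + 1))*(-72) = -46/(1 + 2*(1 + 1))*(-72) = -46/(1 + 2*2)*(-72) = -46/(1 + 4)*(-72) = -46/5*(-72) = 3312/5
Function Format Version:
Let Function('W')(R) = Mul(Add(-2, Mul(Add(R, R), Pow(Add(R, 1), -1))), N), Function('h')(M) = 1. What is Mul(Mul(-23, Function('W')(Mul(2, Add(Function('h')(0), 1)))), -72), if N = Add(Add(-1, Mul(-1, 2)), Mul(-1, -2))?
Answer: Rational(3312, 5) ≈ 662.40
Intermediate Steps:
N = -1 (N = Add(Add(-1, -2), 2) = Add(-3, 2) = -1)
Function('W')(R) = Add(2, Mul(-2, R, Pow(Add(1, R), -1))) (Function('W')(R) = Mul(Add(-2, Mul(Add(R, R), Pow(Add(R, 1), -1))), -1) = Mul(Add(-2, Mul(Mul(2, R), Pow(Add(1, R), -1))), -1) = Mul(Add(-2, Mul(2, R, Pow(Add(1, R), -1))), -1) = Add(2, Mul(-2, R, Pow(Add(1, R), -1))))
Mul(Mul(-23, Function('W')(Mul(2, Add(Function('h')(0), 1)))), -72) = Mul(Mul(-23, Mul(2, Pow(Add(1, Mul(2, Add(1, 1))), -1))), -72) = Mul(Mul(-23, Mul(2, Pow(Add(1, Mul(2, 2)), -1))), -72) = Mul(Mul(-23, Mul(2, Pow(Add(1, 4), -1))), -72) = Mul(Mul(-23, Mul(2, Pow(5, -1))), -72) = Mul(Mul(-23, Mul(2, Rational(1, 5))), -72) = Mul(Mul(-23, Rational(2, 5)), -72) = Mul(Rational(-46, 5), -72) = Rational(3312, 5)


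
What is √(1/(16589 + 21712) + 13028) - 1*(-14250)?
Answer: 14250 + √19111640916129/38301 ≈ 14364.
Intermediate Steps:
√(1/(16589 + 21712) + 13028) - 1*(-14250) = √(1/38301 + 13028) + 14250 = √(498985429/38301) + 14250 = √19111640916129/38301 + 14250 = 14250 + √19111640916129/38301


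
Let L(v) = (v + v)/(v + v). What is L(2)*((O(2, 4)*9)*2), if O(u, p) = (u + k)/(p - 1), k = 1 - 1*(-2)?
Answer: 30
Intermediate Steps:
k = 3 (k = 1 + 2 = 3)
L(v) = 1 (L(v) = (2*v)/((2*v)) = (2*v)*(1/(2*v)) = 1)
O(u, p) = (3 + u)/(-1 + p) (O(u, p) = (u + 3)/(p - 1) = (3 + u)/(-1 + p))
L(2)*((O(2, 4)*9)*2) = 1*((((3 + 2)/(-1 + 4))*9)*2) = 1*(((5/3)*9)*2) = 1*(15*2) = 1*30 = 30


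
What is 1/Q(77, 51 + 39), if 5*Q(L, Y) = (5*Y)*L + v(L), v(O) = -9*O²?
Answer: -5/18711 ≈ -0.00026722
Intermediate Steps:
Q(L, Y) = -9*L²/5 + L*Y (Q(L, Y) = ((5*Y)*L - 9*L²)/5 = (5*L*Y - 9*L²)/5 = (-9*L² + 5*L*Y)/5 = -9*L²/5 + L*Y)
1/Q(77, 51 + 39) = 1/((⅕)*77*(-9*77 + 5*(51 + 39))) = 1/((⅕)*77*(-693 + 5*90)) = 1/((⅕)*77*(-693 + 450)) = 1/((⅕)*77*(-243)) = 1/(-18711/5) = -5/18711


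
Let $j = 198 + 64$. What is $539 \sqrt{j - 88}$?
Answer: $539 \sqrt{174} \approx 7109.9$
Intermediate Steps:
$j = 262$
$539 \sqrt{j - 88} = 539 \sqrt{262 - 88} = 539 \sqrt{174}$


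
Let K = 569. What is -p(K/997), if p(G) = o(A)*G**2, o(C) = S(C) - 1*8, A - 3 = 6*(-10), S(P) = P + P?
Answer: 39498842/994009 ≈ 39.737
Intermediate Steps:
S(P) = 2*P
A = -57 (A = 3 + 6*(-10) = 3 - 60 = -57)
o(C) = -8 + 2*C (o(C) = 2*C - 1*8 = 2*C - 8 = -8 + 2*C)
p(G) = -122*G**2 (p(G) = (-8 + 2*(-57))*G**2 = (-8 - 114)*G**2 = -122*G**2)
-p(K/997) = -(-122)*(569/997)**2 = -(-122)*323761/994009 = -1*(-39498842/994009) = 39498842/994009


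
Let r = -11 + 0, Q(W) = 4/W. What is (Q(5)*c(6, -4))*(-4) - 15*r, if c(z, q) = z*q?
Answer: 1209/5 ≈ 241.80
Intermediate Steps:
c(z, q) = q*z
r = -11
(Q(5)*c(6, -4))*(-4) - 15*r = ((4/5)*(-4*6))*(-4) - 15*(-11) = ((4*(1/5))*(-24))*(-4) + 165 = ((4/5)*(-24))*(-4) + 165 = -96/5*(-4) + 165 = 384/5 + 165 = 1209/5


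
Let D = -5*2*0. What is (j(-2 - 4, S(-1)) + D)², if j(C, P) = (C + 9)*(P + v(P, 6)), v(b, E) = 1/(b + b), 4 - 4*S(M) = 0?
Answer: 81/4 ≈ 20.250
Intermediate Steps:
S(M) = 1 (S(M) = 1 - ¼*0 = 1 + 0 = 1)
v(b, E) = 1/(2*b)
j(C, P) = (9 + C)*(P + 1/(2*P)) (j(C, P) = (C + 9)*(P + 1/(2*P)) = (9 + C)*(P + 1/(2*P)))
D = 0 (D = -10*0 = 0)
(j(-2 - 4, S(-1)) + D)² = ((½)*(9 + (-2 - 4) + 2*1²*(9 + (-2 - 4)))/1 + 0)² = ((½)*1*(9 - 6 + 2*1*(9 - 6)) + 0)² = ((½)*1*(9 - 6 + 2*1*3) + 0)² = ((½)*1*(9 - 6 + 6) + 0)² = ((½)*1*9 + 0)² = (9/2 + 0)² = (9/2)² = 81/4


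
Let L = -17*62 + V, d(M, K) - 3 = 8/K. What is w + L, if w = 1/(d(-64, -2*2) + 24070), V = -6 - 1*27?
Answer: -26165176/24071 ≈ -1087.0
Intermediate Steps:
d(M, K) = 3 + 8/K
V = -33 (V = -6 - 27 = -33)
L = -1087 (L = -17*62 - 33 = -1054 - 33 = -1087)
w = 1/24071 (w = 1/((3 + 8/((-2*2))) + 24070) = 1/((3 + 8/(-4)) + 24070) = 1/((3 + 8*(-¼)) + 24070) = 1/((3 - 2) + 24070) = 1/(1 + 24070) = 1/24071 ≈ 4.1544e-5)
w + L = 1/24071 - 1087 = -26165176/24071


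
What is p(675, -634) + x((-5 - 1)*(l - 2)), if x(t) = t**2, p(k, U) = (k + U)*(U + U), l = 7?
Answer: -51088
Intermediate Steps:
p(k, U) = 2*U*(U + k) (p(k, U) = (U + k)*(2*U) = 2*U*(U + k))
p(675, -634) + x((-5 - 1)*(l - 2)) = 2*(-634)*(-634 + 675) + ((-5 - 1)*(7 - 2))**2 = 2*(-634)*41 + (-6*5)**2 = -51988 + (-30)**2 = -51988 + 900 = -51088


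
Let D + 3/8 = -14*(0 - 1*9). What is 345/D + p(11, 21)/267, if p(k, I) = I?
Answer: 16845/5963 ≈ 2.8249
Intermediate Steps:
D = 1005/8 (D = -3/8 - 14*(0 - 1*9) = -3/8 - 14*(0 - 9) = -3/8 - 14*(-9) = -3/8 + 126 = 1005/8 ≈ 125.63)
345/D + p(11, 21)/267 = 345/(1005/8) + 21/267 = 345*(8/1005) + 21*(1/267) = 184/67 + 7/89 = 16845/5963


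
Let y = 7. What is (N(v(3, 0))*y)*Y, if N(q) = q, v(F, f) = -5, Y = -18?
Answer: 630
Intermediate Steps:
(N(v(3, 0))*y)*Y = -5*7*(-18) = -35*(-18) = 630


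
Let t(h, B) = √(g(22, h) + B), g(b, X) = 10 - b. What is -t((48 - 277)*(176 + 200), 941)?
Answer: -√929 ≈ -30.479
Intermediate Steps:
t(h, B) = √(-12 + B) (t(h, B) = √((10 - 1*22) + B) = √((10 - 22) + B) = √(-12 + B))
-t((48 - 277)*(176 + 200), 941) = -√(-12 + 941) = -√929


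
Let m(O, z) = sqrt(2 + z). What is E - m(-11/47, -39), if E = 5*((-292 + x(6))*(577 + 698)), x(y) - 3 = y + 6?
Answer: -1765875 - I*sqrt(37) ≈ -1.7659e+6 - 6.0828*I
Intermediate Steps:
x(y) = 9 + y (x(y) = 3 + (y + 6) = 3 + (6 + y) = 9 + y)
E = -1765875 (E = 5*((-292 + (9 + 6))*(577 + 698)) = 5*((-292 + 15)*1275) = 5*(-277*1275) = 5*(-353175) = -1765875)
E - m(-11/47, -39) = -1765875 - sqrt(2 - 39) = -1765875 - sqrt(-37) = -1765875 - I*sqrt(37)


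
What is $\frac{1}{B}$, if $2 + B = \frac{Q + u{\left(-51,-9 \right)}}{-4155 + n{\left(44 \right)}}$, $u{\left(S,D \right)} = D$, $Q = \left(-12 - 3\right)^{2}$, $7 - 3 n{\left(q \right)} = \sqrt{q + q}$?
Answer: $- \frac{1206349}{2475446} - \frac{27 \sqrt{22}}{13614953} \approx -0.48734$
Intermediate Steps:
$n{\left(q \right)} = \frac{7}{3} - \frac{\sqrt{2} \sqrt{q}}{3}$ ($n{\left(q \right)} = \frac{7}{3} - \frac{\sqrt{q + q}}{3} = \frac{7}{3} - \frac{\sqrt{2 q}}{3} = \frac{7}{3} - \frac{\sqrt{2} \sqrt{q}}{3}$)
$Q = 225$ ($Q = \left(-15\right)^{2} = 225$)
$B = -2 + \frac{216}{- \frac{12458}{3} - \frac{2 \sqrt{22}}{3}}$ ($B = -2 + \frac{225 - 9}{-4155 + \left(\frac{7}{3} - \frac{\sqrt{2} \sqrt{44}}{3}\right)} = -2 + \frac{216}{-4155 + \left(\frac{7}{3} - \frac{\sqrt{2} \cdot 2 \sqrt{11}}{3}\right)} = -2 + \frac{216}{-4155 + \left(\frac{7}{3} - \frac{2 \sqrt{22}}{3}\right)} = -2 + \frac{216}{- \frac{12458}{3} - \frac{2 \sqrt{22}}{3}} \approx -2.052$)
$\frac{1}{B} = \frac{1}{- \frac{26539678}{12933473} + \frac{108 \sqrt{22}}{12933473}}$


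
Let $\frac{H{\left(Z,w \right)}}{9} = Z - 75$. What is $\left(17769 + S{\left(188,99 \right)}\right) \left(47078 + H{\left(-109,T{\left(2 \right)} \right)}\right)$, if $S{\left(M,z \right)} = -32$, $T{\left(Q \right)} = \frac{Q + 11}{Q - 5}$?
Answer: $805650014$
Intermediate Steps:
$T{\left(Q \right)} = \frac{11 + Q}{-5 + Q}$
$H{\left(Z,w \right)} = -675 + 9 Z$ ($H{\left(Z,w \right)} = 9 \left(Z - 75\right) = 9 \left(-75 + Z\right) = -675 + 9 Z$)
$\left(17769 + S{\left(188,99 \right)}\right) \left(47078 + H{\left(-109,T{\left(2 \right)} \right)}\right) = \left(17769 - 32\right) \left(47078 + \left(-675 + 9 \left(-109\right)\right)\right) = 17737 \left(47078 - 1656\right) = 17737 \cdot 45422 = 805650014$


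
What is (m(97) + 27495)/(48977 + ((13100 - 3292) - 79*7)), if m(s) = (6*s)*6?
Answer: 30987/58232 ≈ 0.53213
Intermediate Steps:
m(s) = 36*s
(m(97) + 27495)/(48977 + ((13100 - 3292) - 79*7)) = (36*97 + 27495)/(48977 + ((13100 - 3292) - 79*7)) = (3492 + 27495)/(48977 + (9808 - 553)) = 30987/(48977 + 9255) = 30987/58232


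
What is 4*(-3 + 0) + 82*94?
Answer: 7696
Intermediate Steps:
4*(-3 + 0) + 82*94 = 4*(-3) + 7708 = -12 + 7708 = 7696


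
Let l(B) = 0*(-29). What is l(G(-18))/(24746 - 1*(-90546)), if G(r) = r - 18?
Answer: 0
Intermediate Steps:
G(r) = -18 + r
l(B) = 0
l(G(-18))/(24746 - 1*(-90546)) = 0/(24746 - 1*(-90546)) = 0/(24746 + 90546) = 0/115292 = 0*(1/115292) = 0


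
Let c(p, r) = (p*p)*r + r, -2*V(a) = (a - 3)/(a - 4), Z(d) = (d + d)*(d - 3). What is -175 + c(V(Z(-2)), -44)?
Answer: -59243/256 ≈ -231.42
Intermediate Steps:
Z(d) = 2*d*(-3 + d) (Z(d) = (2*d)*(-3 + d) = 2*d*(-3 + d))
V(a) = -(-3 + a)/(2*(-4 + a)) (V(a) = -(a - 3)/(2*(a - 4)) = -(-3 + a)/(2*(-4 + a)))
c(p, r) = r + r*p² (c(p, r) = p²*r + r = r*p² + r = r + r*p²)
-175 + c(V(Z(-2)), -44) = -175 - 44*(1 + ((3 - 2*(-2)*(-3 - 2))/(2*(-4 + 2*(-2)*(-3 - 2))))²) = -175 - 44*(1 + ((3 - 2*(-2)*(-5))/(2*(-4 + 2*(-2)*(-5))))²) = -175 - 44*(1 + ((3 - 1*20)/(2*(-4 + 20)))²) = -175 - 44*(1 + ((½)*(3 - 20)/16)²) = -175 - 44*(1 + ((½)*(1/16)*(-17))²) = -175 - 44*(1 + (-17/32)²) = -175 - 44*(1 + 289/1024) = -175 - 44*1313/1024 = -175 - 14443/256 = -59243/256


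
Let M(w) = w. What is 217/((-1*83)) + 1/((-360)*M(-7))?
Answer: -546757/209160 ≈ -2.6141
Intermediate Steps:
217/((-1*83)) + 1/((-360)*M(-7)) = 217/((-1*83)) + 1/(-360*(-7)) = 217/(-83) - 1/360*(-⅐) = 217*(-1/83) + 1/2520 = -217/83 + 1/2520 = -546757/209160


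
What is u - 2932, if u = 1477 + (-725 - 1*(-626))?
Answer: -1554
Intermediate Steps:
u = 1378 (u = 1477 + (-725 + 626) = 1477 - 99 = 1378)
u - 2932 = 1378 - 2932 = -1554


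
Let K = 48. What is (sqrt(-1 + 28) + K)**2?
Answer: 2331 + 288*sqrt(3) ≈ 2829.8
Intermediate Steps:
(sqrt(-1 + 28) + K)**2 = (sqrt(-1 + 28) + 48)**2 = (sqrt(27) + 48)**2 = (3*sqrt(3) + 48)**2 = (48 + 3*sqrt(3))**2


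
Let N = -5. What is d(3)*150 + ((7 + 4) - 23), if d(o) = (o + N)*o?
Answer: -912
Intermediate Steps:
d(o) = o*(-5 + o) (d(o) = (o - 5)*o = (-5 + o)*o = o*(-5 + o))
d(3)*150 + ((7 + 4) - 23) = (3*(-5 + 3))*150 + ((7 + 4) - 23) = (3*(-2))*150 + (11 - 23) = -6*150 - 12 = -900 - 12 = -912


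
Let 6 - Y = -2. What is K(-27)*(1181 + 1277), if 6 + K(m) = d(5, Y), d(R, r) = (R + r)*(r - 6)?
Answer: 49160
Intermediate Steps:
Y = 8 (Y = 6 - 1*(-2) = 6 + 2 = 8)
d(R, r) = (-6 + r)*(R + r) (d(R, r) = (R + r)*(-6 + r) = (-6 + r)*(R + r))
K(m) = 20 (K(m) = -6 + (8² - 6*5 - 6*8 + 5*8) = -6 + (64 - 30 - 48 + 40) = -6 + 26 = 20)
K(-27)*(1181 + 1277) = 20*(1181 + 1277) = 20*2458 = 49160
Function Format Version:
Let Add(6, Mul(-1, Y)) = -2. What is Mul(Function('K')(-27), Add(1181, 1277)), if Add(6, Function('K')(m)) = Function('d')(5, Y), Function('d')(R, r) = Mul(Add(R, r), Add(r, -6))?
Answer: 49160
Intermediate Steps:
Y = 8 (Y = Add(6, Mul(-1, -2)) = Add(6, 2) = 8)
Function('d')(R, r) = Mul(Add(-6, r), Add(R, r)) (Function('d')(R, r) = Mul(Add(R, r), Add(-6, r)) = Mul(Add(-6, r), Add(R, r)))
Function('K')(m) = 20 (Function('K')(m) = Add(-6, Add(Pow(8, 2), Mul(-6, 5), Mul(-6, 8), Mul(5, 8))) = Add(-6, Add(64, -30, -48, 40)) = Add(-6, 26) = 20)
Mul(Function('K')(-27), Add(1181, 1277)) = Mul(20, Add(1181, 1277)) = Mul(20, 2458) = 49160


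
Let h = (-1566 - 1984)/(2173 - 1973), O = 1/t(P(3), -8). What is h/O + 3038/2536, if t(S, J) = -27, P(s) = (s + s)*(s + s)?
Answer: 152302/317 ≈ 480.45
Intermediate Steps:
P(s) = 4*s**2 (P(s) = (2*s)*(2*s) = 4*s**2)
O = -1/27 (O = 1/(-27) = -1/27 ≈ -0.037037)
h = -71/4 (h = -3550/200 = -3550*1/200 = -71/4 ≈ -17.750)
h/O + 3038/2536 = -71/(4*(-1/27)) + 3038/2536 = -71/4*(-27) + 3038*(1/2536) = 1917/4 + 1519/1268 = 152302/317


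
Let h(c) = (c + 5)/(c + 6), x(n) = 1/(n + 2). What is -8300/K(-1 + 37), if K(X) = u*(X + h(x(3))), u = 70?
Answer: -12865/3997 ≈ -3.2187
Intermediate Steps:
x(n) = 1/(2 + n)
h(c) = (5 + c)/(6 + c)
K(X) = 1820/31 + 70*X (K(X) = 70*(X + (5 + 1/(2 + 3))/(6 + 1/(2 + 3))) = 70*(X + (5 + 1/5)/(6 + 1/5)) = 70*(X + (5 + ⅕)/(6 + ⅕)) = 70*(X + (26/5)/(31/5)) = 70*(X + (5/31)*(26/5)) = 70*(X + 26/31) = 70*(26/31 + X) = 1820/31 + 70*X)
-8300/K(-1 + 37) = -8300/(1820/31 + 70*(-1 + 37)) = -8300/(1820/31 + 70*36) = -8300/(1820/31 + 2520) = -8300/79940/31 = -8300*31/79940 = -12865/3997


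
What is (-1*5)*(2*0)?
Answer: 0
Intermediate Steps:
(-1*5)*(2*0) = -5*0 = 0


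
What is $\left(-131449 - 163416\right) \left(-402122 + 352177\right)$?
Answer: $14727032425$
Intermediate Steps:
$\left(-131449 - 163416\right) \left(-402122 + 352177\right) = \left(-294865\right) \left(-49945\right) = 14727032425$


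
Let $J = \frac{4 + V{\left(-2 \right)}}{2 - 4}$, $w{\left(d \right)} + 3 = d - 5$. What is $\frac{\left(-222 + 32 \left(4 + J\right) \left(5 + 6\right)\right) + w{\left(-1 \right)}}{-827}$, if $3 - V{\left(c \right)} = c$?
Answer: $\frac{407}{827} \approx 0.49214$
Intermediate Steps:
$V{\left(c \right)} = 3 - c$
$w{\left(d \right)} = -8 + d$ ($w{\left(d \right)} = -3 + \left(d - 5\right) = -3 + \left(-5 + d\right) = -8 + d$)
$J = - \frac{9}{2}$ ($J = \frac{4 + \left(3 - -2\right)}{2 - 4} = \frac{4 + \left(3 + 2\right)}{-2} = \left(4 + 5\right) \left(- \frac{1}{2}\right) = 9 \left(- \frac{1}{2}\right) = - \frac{9}{2} \approx -4.5$)
$\frac{\left(-222 + 32 \left(4 + J\right) \left(5 + 6\right)\right) + w{\left(-1 \right)}}{-827} = \frac{\left(-222 + 32 \left(4 - \frac{9}{2}\right) \left(5 + 6\right)\right) - 9}{-827} = \left(\left(-222 + 32 \left(\left(- \frac{1}{2}\right) 11\right)\right) - 9\right) \left(- \frac{1}{827}\right) = \left(\left(-222 + 32 \left(- \frac{11}{2}\right)\right) - 9\right) \left(- \frac{1}{827}\right) = \left(\left(-222 - 176\right) - 9\right) \left(- \frac{1}{827}\right) = \left(-398 - 9\right) \left(- \frac{1}{827}\right) = \left(-407\right) \left(- \frac{1}{827}\right) = \frac{407}{827}$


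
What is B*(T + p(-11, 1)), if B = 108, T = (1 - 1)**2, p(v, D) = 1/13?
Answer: 108/13 ≈ 8.3077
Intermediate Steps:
p(v, D) = 1/13 (p(v, D) = 1*(1/13) = 1/13)
T = 0 (T = 0**2 = 0)
B*(T + p(-11, 1)) = 108*(0 + 1/13) = 108*(1/13) = 108/13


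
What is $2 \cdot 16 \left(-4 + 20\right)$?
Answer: $512$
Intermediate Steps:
$2 \cdot 16 \left(-4 + 20\right) = 32 \cdot 16 = 512$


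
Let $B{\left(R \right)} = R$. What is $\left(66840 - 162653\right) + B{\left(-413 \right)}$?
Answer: $-96226$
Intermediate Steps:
$\left(66840 - 162653\right) + B{\left(-413 \right)} = \left(66840 - 162653\right) - 413 = -95813 - 413 = -96226$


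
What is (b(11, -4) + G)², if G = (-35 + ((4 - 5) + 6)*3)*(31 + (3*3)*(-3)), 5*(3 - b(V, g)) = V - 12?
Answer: 147456/25 ≈ 5898.2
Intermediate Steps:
b(V, g) = 27/5 - V/5 (b(V, g) = 3 - (V - 12)/5 = 3 - (-12 + V)/5 = 3 + (12/5 - V/5) = 27/5 - V/5)
G = -80 (G = (-35 + (-1 + 6)*3)*(31 + 9*(-3)) = (-35 + 5*3)*(31 - 27) = (-35 + 15)*4 = -20*4 = -80)
(b(11, -4) + G)² = ((27/5 - ⅕*11) - 80)² = ((27/5 - 11/5) - 80)² = (16/5 - 80)² = (-384/5)² = 147456/25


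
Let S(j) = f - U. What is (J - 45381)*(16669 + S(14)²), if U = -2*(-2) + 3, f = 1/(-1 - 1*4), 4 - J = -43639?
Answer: -726520498/25 ≈ -2.9061e+7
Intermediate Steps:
J = 43643 (J = 4 - 1*(-43639) = 4 + 43639 = 43643)
f = -⅕ (f = 1/(-1 - 4) = 1/(-5) = -⅕ ≈ -0.20000)
U = 7 (U = 4 + 3 = 7)
S(j) = -36/5 (S(j) = -⅕ - 1*7 = -⅕ - 7 = -36/5)
(J - 45381)*(16669 + S(14)²) = (43643 - 45381)*(16669 + (-36/5)²) = -1738*(16669 + 1296/25) = -1738*418021/25 = -726520498/25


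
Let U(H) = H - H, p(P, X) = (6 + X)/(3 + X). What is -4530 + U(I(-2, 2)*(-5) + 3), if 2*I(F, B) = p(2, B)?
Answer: -4530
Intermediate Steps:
p(P, X) = (6 + X)/(3 + X)
I(F, B) = (6 + B)/(2*(3 + B)) (I(F, B) = ((6 + B)/(3 + B))/2 = (6 + B)/(2*(3 + B)))
U(H) = 0
-4530 + U(I(-2, 2)*(-5) + 3) = -4530 + 0 = -4530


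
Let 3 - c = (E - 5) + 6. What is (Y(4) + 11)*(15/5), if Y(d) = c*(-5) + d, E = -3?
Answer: -30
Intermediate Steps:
c = 5 (c = 3 - ((-3 - 5) + 6) = 3 - (-8 + 6) = 3 - 1*(-2) = 3 + 2 = 5)
Y(d) = -25 + d (Y(d) = 5*(-5) + d = -25 + d)
(Y(4) + 11)*(15/5) = ((-25 + 4) + 11)*(15/5) = (-21 + 11)*(15*(⅕)) = -10*3 = -30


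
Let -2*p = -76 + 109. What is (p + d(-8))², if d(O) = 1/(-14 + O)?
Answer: 33124/121 ≈ 273.75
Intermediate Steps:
p = -33/2 (p = -(-76 + 109)/2 = -½*33 = -33/2 ≈ -16.500)
(p + d(-8))² = (-33/2 + 1/(-14 - 8))² = (-33/2 + 1/(-22))² = (-33/2 - 1/22)² = (-182/11)² = 33124/121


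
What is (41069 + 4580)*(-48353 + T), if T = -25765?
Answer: -3383412582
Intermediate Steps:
(41069 + 4580)*(-48353 + T) = (41069 + 4580)*(-48353 - 25765) = 45649*(-74118) = -3383412582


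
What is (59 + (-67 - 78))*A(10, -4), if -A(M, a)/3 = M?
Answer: 2580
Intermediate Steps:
A(M, a) = -3*M
(59 + (-67 - 78))*A(10, -4) = (59 + (-67 - 78))*(-3*10) = (59 - 145)*(-30) = -86*(-30) = 2580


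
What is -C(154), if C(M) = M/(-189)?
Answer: 22/27 ≈ 0.81481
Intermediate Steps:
C(M) = -M/189 (C(M) = M*(-1/189) = -M/189)
-C(154) = -(-1)*154/189 = -1*(-22/27) = 22/27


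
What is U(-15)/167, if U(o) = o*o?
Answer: 225/167 ≈ 1.3473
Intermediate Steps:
U(o) = o**2
U(-15)/167 = (-15)**2/167 = 225*(1/167) = 225/167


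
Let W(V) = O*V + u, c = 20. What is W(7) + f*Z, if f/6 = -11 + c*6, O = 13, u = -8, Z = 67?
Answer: 43901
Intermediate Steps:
f = 654 (f = 6*(-11 + 20*6) = 6*(-11 + 120) = 6*109 = 654)
W(V) = -8 + 13*V (W(V) = 13*V - 8 = -8 + 13*V)
W(7) + f*Z = (-8 + 13*7) + 654*67 = (-8 + 91) + 43818 = 83 + 43818 = 43901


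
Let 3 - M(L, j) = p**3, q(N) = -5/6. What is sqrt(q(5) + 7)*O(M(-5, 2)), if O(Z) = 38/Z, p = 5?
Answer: -19*sqrt(222)/366 ≈ -0.77348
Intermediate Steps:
q(N) = -5/6 (q(N) = -5*1/6 = -5/6)
M(L, j) = -122 (M(L, j) = 3 - 1*5**3 = 3 - 1*125 = 3 - 125 = -122)
sqrt(q(5) + 7)*O(M(-5, 2)) = sqrt(-5/6 + 7)*(38/(-122)) = sqrt(37/6)*(38*(-1/122)) = (sqrt(222)/6)*(-19/61) = -19*sqrt(222)/366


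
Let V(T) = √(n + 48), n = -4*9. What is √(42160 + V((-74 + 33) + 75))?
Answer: √(42160 + 2*√3) ≈ 205.34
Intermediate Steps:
n = -36
V(T) = 2*√3 (V(T) = √(-36 + 48) = √12 = 2*√3)
√(42160 + V((-74 + 33) + 75)) = √(42160 + 2*√3)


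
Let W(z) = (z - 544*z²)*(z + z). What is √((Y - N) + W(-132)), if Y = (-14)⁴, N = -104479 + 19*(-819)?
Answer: 2*√625639622 ≈ 50026.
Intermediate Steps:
N = -120040 (N = -104479 - 15561 = -120040)
Y = 38416
W(z) = 2*z*(z - 544*z²) (W(z) = (z - 544*z²)*(2*z) = 2*z*(z - 544*z²))
√((Y - N) + W(-132)) = √((38416 - 1*(-120040)) + (-132)²*(2 - 1088*(-132))) = √((38416 + 120040) + 17424*(2 + 143616)) = √(158456 + 17424*143618) = √(158456 + 2502400032) = √2502558488 = 2*√625639622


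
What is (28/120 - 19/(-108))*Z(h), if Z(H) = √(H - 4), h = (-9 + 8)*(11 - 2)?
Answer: 221*I*√13/540 ≈ 1.4756*I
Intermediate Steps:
h = -9 (h = -1*9 = -9)
Z(H) = √(-4 + H)
(28/120 - 19/(-108))*Z(h) = (28/120 - 19/(-108))*√(-4 - 9) = (28*(1/120) - 19*(-1/108))*√(-13) = (7/30 + 19/108)*(I*√13) = 221*(I*√13)/540 = 221*I*√13/540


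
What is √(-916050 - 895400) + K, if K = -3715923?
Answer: -3715923 + 5*I*√72458 ≈ -3.7159e+6 + 1345.9*I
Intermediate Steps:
√(-916050 - 895400) + K = √(-916050 - 895400) - 3715923 = √(-1811450) - 3715923 = 5*I*√72458 - 3715923 = -3715923 + 5*I*√72458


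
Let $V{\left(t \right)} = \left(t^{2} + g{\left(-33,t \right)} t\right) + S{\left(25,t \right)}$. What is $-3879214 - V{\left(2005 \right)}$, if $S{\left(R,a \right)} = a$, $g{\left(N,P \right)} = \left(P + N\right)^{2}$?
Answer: $-7804913164$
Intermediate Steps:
$g{\left(N,P \right)} = \left(N + P\right)^{2}$
$V{\left(t \right)} = t + t^{2} + t \left(-33 + t\right)^{2}$ ($V{\left(t \right)} = \left(t^{2} + \left(-33 + t\right)^{2} t\right) + t = \left(t^{2} + t \left(-33 + t\right)^{2}\right) + t = t + t^{2} + t \left(-33 + t\right)^{2}$)
$-3879214 - V{\left(2005 \right)} = -3879214 - 2005 \left(1 + 2005 + \left(-33 + 2005\right)^{2}\right) = -3879214 - 2005 \left(1 + 2005 + 1972^{2}\right) = -3879214 - 2005 \left(1 + 2005 + 3888784\right) = -3879214 - 2005 \cdot 3890790 = -3879214 - 7801033950 = -7804913164$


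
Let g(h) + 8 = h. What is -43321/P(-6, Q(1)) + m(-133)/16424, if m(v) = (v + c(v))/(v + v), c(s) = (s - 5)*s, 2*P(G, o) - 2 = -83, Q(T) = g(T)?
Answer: 2846005319/2660688 ≈ 1069.7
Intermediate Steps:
g(h) = -8 + h
Q(T) = -8 + T
P(G, o) = -81/2 (P(G, o) = 1 + (½)*(-83) = 1 - 83/2 = -81/2)
c(s) = s*(-5 + s) (c(s) = (-5 + s)*s = s*(-5 + s))
m(v) = (v + v*(-5 + v))/(2*v) (m(v) = (v + v*(-5 + v))/(v + v) = (v + v*(-5 + v))/((2*v)) = (v + v*(-5 + v))*(1/(2*v)) = (v + v*(-5 + v))/(2*v))
-43321/P(-6, Q(1)) + m(-133)/16424 = -43321/(-81/2) + (-2 + (½)*(-133))/16424 = -43321*(-2/81) + (-2 - 133/2)*(1/16424) = 86642/81 - 137/2*1/16424 = 86642/81 - 137/32848 = 2846005319/2660688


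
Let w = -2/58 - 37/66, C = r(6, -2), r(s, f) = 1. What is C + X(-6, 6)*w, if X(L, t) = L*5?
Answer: 6014/319 ≈ 18.853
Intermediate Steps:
X(L, t) = 5*L
C = 1
w = -1139/1914 (w = -2*1/58 - 37*1/66 = -1/29 - 37/66 = -1139/1914 ≈ -0.59509)
C + X(-6, 6)*w = 1 + (5*(-6))*(-1139/1914) = 1 - 30*(-1139/1914) = 1 + 5695/319 = 6014/319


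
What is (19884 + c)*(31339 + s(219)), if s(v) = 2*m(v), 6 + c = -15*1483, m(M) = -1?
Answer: -74174679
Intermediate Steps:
c = -22251 (c = -6 - 15*1483 = -6 - 22245 = -22251)
s(v) = -2 (s(v) = 2*(-1) = -2)
(19884 + c)*(31339 + s(219)) = (19884 - 22251)*(31339 - 2) = -2367*31337 = -74174679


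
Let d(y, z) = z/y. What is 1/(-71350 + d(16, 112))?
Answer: -1/71343 ≈ -1.4017e-5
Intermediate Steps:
1/(-71350 + d(16, 112)) = 1/(-71350 + 112/16) = 1/(-71350 + 112*(1/16)) = 1/(-71350 + 7) = 1/(-71343) = -1/71343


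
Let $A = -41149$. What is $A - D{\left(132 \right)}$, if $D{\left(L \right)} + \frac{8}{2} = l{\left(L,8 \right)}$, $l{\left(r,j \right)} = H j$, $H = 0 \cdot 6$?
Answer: $-41145$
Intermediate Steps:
$H = 0$
$l{\left(r,j \right)} = 0$ ($l{\left(r,j \right)} = 0 j = 0$)
$D{\left(L \right)} = -4$ ($D{\left(L \right)} = -4 + 0 = -4$)
$A - D{\left(132 \right)} = -41149 - -4 = -41149 + 4 = -41145$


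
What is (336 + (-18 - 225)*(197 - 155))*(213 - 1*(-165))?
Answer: -3730860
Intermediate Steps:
(336 + (-18 - 225)*(197 - 155))*(213 - 1*(-165)) = (336 - 243*42)*(213 + 165) = (336 - 10206)*378 = -9870*378 = -3730860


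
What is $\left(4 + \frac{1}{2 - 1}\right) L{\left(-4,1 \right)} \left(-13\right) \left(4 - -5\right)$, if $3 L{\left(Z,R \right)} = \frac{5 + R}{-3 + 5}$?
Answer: $-585$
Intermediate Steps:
$L{\left(Z,R \right)} = \frac{5}{6} + \frac{R}{6}$ ($L{\left(Z,R \right)} = \frac{\left(5 + R\right) \frac{1}{-3 + 5}}{3} = \frac{\left(5 + R\right) \frac{1}{2}}{3} = \frac{\frac{5}{2} + \frac{R}{2}}{3} = \frac{5}{6} + \frac{R}{6}$)
$\left(4 + \frac{1}{2 - 1}\right) L{\left(-4,1 \right)} \left(-13\right) \left(4 - -5\right) = \left(4 + \frac{1}{2 - 1}\right) \left(\frac{5}{6} + \frac{1}{6} \cdot 1\right) \left(-13\right) \left(4 - -5\right) = \left(4 + 1^{-1}\right) \left(\frac{5}{6} + \frac{1}{6}\right) \left(-13\right) \left(4 + 5\right) = \left(4 + 1\right) 1 \left(-13\right) 9 = 5 \cdot 1 \left(-13\right) 9 = 5 \left(-13\right) 9 = \left(-65\right) 9 = -585$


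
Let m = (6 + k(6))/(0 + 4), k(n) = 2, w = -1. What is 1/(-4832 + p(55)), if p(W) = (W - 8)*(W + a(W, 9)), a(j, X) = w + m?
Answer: -1/2200 ≈ -0.00045455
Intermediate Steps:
m = 2 (m = (6 + 2)/(0 + 4) = 8/4 = 8*(¼) = 2)
a(j, X) = 1 (a(j, X) = -1 + 2 = 1)
p(W) = (1 + W)*(-8 + W) (p(W) = (W - 8)*(W + 1) = (-8 + W)*(1 + W) = (1 + W)*(-8 + W))
1/(-4832 + p(55)) = 1/(-4832 + (-8 + 55² - 7*55)) = 1/(-4832 + (-8 + 3025 - 385)) = 1/(-4832 + 2632) = 1/(-2200) = -1/2200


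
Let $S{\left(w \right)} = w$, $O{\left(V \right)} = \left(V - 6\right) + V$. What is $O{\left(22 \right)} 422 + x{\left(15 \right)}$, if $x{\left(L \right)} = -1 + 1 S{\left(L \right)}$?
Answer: $16050$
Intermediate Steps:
$O{\left(V \right)} = -6 + 2 V$ ($O{\left(V \right)} = \left(-6 + V\right) + V = -6 + 2 V$)
$x{\left(L \right)} = -1 + L$ ($x{\left(L \right)} = -1 + 1 L = -1 + L$)
$O{\left(22 \right)} 422 + x{\left(15 \right)} = \left(-6 + 2 \cdot 22\right) 422 + \left(-1 + 15\right) = \left(-6 + 44\right) 422 + 14 = 38 \cdot 422 + 14 = 16036 + 14 = 16050$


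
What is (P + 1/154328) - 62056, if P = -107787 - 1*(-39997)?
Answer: -20038873487/154328 ≈ -1.2985e+5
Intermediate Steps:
P = -67790 (P = -107787 + 39997 = -67790)
(P + 1/154328) - 62056 = (-67790 + 1/154328) - 62056 = -10461895119/154328 - 62056 = -20038873487/154328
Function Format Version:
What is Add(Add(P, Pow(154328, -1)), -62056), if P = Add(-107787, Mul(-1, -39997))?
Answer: Rational(-20038873487, 154328) ≈ -1.2985e+5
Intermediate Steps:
P = -67790 (P = Add(-107787, 39997) = -67790)
Add(Add(P, Pow(154328, -1)), -62056) = Add(Add(-67790, Pow(154328, -1)), -62056) = Add(Add(-67790, Rational(1, 154328)), -62056) = Add(Rational(-10461895119, 154328), -62056) = Rational(-20038873487, 154328)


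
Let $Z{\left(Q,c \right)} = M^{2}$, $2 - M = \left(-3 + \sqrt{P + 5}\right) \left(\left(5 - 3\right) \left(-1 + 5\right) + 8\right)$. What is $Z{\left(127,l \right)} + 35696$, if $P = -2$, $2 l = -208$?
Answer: $38964 - 1600 \sqrt{3} \approx 36193.0$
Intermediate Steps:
$l = -104$ ($l = \frac{1}{2} \left(-208\right) = -104$)
$M = 50 - 16 \sqrt{3}$ ($M = 2 - \left(-3 + \sqrt{-2 + 5}\right) \left(\left(5 - 3\right) \left(-1 + 5\right) + 8\right) = 2 - \left(-3 + \sqrt{3}\right) \left(2 \cdot 4 + 8\right) = 2 - \left(-3 + \sqrt{3}\right) \left(8 + 8\right) = 2 - \left(-3 + \sqrt{3}\right) 16 = 2 - \left(-48 + 16 \sqrt{3}\right) = 2 + \left(48 - 16 \sqrt{3}\right) = 50 - 16 \sqrt{3} \approx 22.287$)
$Z{\left(Q,c \right)} = \left(50 - 16 \sqrt{3}\right)^{2}$
$Z{\left(127,l \right)} + 35696 = \left(3268 - 1600 \sqrt{3}\right) + 35696 = 38964 - 1600 \sqrt{3}$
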